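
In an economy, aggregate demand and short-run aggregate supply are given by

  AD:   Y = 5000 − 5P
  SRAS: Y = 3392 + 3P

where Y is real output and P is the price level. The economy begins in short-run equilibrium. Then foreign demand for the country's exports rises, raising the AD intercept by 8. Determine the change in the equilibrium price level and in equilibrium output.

This is a positive demand shock: AD shifts right.
New AD: Y = 5008 − 5P.
Set AD = SRAS: 5008 − 5P = 3392 + 3P, so 1616 = 8P and P = 202.
Y = 5008 − 5·202 = 3998.
Initially P = 201, Y = 3995, so ΔP = +1 and ΔY = +3.

ΔP = +1, ΔY = +3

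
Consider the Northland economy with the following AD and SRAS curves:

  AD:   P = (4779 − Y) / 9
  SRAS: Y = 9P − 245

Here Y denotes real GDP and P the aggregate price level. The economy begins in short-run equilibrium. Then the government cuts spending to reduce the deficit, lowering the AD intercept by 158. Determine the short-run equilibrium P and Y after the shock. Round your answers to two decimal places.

P = 270.33, Y = 2188.00

This is a negative demand shock: AD shifts left.
New AD: Y = 4621 − 9P.
Set AD = SRAS: 4621 − 9P = 9P − 245, so 4866 = 18P and P = 270.33.
Substituting into AD, Y = 2188.00.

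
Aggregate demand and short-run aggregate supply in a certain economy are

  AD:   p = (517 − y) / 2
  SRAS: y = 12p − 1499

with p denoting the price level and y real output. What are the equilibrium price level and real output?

Rearrange AD to y = 517 − 2p.
Set AD = SRAS: 517 − 2p = 12p − 1499, so 2016 = 14p and p = 144.
Then y = 517 − 2·144 = 229.

p = 144, y = 229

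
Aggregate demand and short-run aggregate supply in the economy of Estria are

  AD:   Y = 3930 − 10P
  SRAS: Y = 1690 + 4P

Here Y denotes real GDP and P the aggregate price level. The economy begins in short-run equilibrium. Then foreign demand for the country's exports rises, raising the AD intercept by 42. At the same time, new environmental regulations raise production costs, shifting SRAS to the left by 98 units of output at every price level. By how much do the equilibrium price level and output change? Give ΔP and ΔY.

ΔP = +10, ΔY = -58

After both shocks: AD is Y = 3972 − 10P and SRAS is Y = 1592 + 4P.
Setting them equal: 2380 = 14P, so P = 170.
Y = 3972 − 10·170 = 2272.
Initially P = 160, Y = 2330, so ΔP = +10 and ΔY = -58.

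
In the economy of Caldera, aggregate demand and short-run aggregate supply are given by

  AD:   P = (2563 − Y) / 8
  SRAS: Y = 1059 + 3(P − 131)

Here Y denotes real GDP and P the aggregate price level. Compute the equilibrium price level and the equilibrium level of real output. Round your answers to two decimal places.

P = 172.45, Y = 1183.36

Write SRAS as Y = 1059 + 3P − 393 = 666 + 3P.
Rearrange AD to Y = 2563 − 8P.
Set AD = SRAS: 2563 − 8P = 666 + 3P, so 1897 = 11P and P = 172.45.
Substituting into AD, Y = 2563 − 8P = 1183.36.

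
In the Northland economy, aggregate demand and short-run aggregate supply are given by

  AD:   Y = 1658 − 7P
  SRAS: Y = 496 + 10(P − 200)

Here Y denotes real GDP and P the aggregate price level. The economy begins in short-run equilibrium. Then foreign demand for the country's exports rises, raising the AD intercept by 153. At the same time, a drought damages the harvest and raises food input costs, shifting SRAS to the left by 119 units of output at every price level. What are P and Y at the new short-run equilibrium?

After both shocks: AD is Y = 1811 − 7P and SRAS is Y = 10P − 1623.
Setting them equal: 3434 = 17P, so P = 202.
Y = 1811 − 7·202 = 397.

P = 202, Y = 397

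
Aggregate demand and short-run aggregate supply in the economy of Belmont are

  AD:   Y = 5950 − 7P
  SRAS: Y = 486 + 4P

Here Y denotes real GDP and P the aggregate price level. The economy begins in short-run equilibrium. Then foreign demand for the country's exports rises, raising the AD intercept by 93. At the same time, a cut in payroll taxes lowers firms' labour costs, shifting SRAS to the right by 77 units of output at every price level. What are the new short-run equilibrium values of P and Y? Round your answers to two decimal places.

P = 498.18, Y = 2555.73

After both shocks: AD is Y = 6043 − 7P and SRAS is Y = 563 + 4P.
Setting them equal: 5480 = 11P, so P = 498.18.
Substituting into AD, Y = 2555.73.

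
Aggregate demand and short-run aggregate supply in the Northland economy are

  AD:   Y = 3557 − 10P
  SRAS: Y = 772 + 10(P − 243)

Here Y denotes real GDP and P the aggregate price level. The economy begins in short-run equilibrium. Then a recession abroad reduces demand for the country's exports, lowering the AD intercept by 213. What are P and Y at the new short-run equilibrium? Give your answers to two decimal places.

This is a negative demand shock: AD shifts left.
New AD: Y = 3344 − 10P.
SRAS can be written Y = 10P − 1658.
Set AD = SRAS: 3344 − 10P = 10P − 1658, so 5002 = 20P and P = 250.10.
Substituting into AD, Y = 843.00.

P = 250.10, Y = 843.00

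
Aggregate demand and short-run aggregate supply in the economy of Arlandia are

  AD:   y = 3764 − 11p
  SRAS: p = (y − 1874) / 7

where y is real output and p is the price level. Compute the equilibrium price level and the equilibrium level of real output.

p = 105, y = 2609

Rearrange SRAS to y = 1874 + 7p.
Set AD = SRAS: 3764 − 11p = 1874 + 7p, so 1890 = 18p and p = 105.
Then y = 3764 − 11·105 = 2609.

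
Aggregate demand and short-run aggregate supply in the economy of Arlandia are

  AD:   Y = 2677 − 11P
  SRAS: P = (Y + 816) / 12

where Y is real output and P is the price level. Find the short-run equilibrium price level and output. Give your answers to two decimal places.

Rearrange SRAS to Y = 12P − 816.
Set AD = SRAS: 2677 − 11P = 12P − 816, so 3493 = 23P and P = 151.87.
Substituting into AD, Y = 2677 − 11P = 1006.43.

P = 151.87, Y = 1006.43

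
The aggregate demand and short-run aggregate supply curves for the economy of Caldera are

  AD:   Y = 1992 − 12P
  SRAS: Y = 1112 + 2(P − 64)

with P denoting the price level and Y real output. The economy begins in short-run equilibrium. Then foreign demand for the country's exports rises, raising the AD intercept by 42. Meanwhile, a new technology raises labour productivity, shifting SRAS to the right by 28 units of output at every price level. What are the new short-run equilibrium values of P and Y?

After both shocks: AD is Y = 2034 − 12P and SRAS is Y = 1012 + 2P.
Setting them equal: 1022 = 14P, so P = 73.
Y = 2034 − 12·73 = 1158.

P = 73, Y = 1158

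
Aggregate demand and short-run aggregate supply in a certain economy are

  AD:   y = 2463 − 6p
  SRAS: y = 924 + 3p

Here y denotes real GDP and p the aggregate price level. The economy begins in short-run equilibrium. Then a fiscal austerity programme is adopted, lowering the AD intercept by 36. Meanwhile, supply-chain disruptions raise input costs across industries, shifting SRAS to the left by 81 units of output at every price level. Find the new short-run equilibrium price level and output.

p = 176, y = 1371

After both shocks: AD is y = 2427 − 6p and SRAS is y = 843 + 3p.
Setting them equal: 1584 = 9p, so p = 176.
y = 2427 − 6·176 = 1371.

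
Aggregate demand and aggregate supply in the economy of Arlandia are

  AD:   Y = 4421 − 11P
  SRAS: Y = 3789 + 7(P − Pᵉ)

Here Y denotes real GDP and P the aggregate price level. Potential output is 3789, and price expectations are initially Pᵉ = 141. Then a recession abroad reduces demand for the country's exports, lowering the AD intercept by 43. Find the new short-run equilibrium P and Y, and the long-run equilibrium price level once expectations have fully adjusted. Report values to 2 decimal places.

Short run: P = 87.56, Y = 3414.89. Long run: P = 53.55.

AD shifts left: new AD is Y = 4378 − 11P. With Pᵉ = 141, SRAS is Y = 2802 + 7P.
Short run: 4378 − 11P = 2802 + 7P gives 1576 = 18P, so P = 87.56 and Y = 4378 − 11P = 3414.89.
Y = 3414.89 is below potential 3789; expectations adjust and SRAS shifts right until Y = 3789.
Long run: on the new AD curve, 3789 = 4378 − 11P gives P = 53.55.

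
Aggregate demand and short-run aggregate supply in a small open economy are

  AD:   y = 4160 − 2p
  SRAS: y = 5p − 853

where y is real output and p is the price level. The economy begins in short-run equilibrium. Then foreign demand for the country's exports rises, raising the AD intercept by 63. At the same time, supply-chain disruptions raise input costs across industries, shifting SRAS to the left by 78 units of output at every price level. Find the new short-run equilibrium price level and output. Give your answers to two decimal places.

After both shocks: AD is y = 4223 − 2p and SRAS is y = 5p − 931.
Setting them equal: 5154 = 7p, so p = 736.29.
Substituting into AD, y = 2750.43.

p = 736.29, y = 2750.43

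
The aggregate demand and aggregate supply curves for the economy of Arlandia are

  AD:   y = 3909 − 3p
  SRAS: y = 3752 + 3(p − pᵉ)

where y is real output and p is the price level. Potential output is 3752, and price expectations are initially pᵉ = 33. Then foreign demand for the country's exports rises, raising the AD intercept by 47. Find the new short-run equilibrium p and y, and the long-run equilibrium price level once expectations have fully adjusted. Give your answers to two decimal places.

AD shifts right: new AD is y = 3956 − 3p. With pᵉ = 33, SRAS is y = 3653 + 3p.
Short run: 3956 − 3p = 3653 + 3p gives 303 = 6p, so p = 50.50 and y = 3956 − 3p = 3804.50.
y = 3804.50 is above potential 3752; expectations adjust and SRAS shifts left until y = 3752.
Long run: on the new AD curve, 3752 = 3956 − 3p gives p = 68.00.

Short run: p = 50.50, y = 3804.50. Long run: p = 68.00.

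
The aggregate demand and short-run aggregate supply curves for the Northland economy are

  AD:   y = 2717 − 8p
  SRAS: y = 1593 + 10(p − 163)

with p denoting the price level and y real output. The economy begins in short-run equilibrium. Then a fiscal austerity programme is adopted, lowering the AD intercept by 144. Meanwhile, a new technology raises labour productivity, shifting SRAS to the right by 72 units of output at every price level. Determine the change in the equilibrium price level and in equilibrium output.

After both shocks: AD is y = 2573 − 8p and SRAS is y = 35 + 10p.
Setting them equal: 2538 = 18p, so p = 141.
y = 2573 − 8·141 = 1445.
Initially p = 153, y = 1493, so Δp = -12 and Δy = -48.

Δp = -12, Δy = -48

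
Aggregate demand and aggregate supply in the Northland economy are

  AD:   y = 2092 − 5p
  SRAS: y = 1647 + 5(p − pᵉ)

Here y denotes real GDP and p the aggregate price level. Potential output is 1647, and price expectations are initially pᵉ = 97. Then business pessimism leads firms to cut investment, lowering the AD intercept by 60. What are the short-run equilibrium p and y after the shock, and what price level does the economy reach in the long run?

Short run: p = 87, y = 1597. Long run: p = 77.

AD shifts left: new AD is y = 2032 − 5p. With pᵉ = 97, SRAS is y = 1162 + 5p.
Short run: 2032 − 5p = 1162 + 5p gives 870 = 10p, so p = 87 and y = 2032 − 5·87 = 1597.
y = 1597 is below potential 1647; expectations adjust and SRAS shifts right until y = 1647.
Long run: on the new AD curve, 1647 = 2032 − 5p gives p = 77.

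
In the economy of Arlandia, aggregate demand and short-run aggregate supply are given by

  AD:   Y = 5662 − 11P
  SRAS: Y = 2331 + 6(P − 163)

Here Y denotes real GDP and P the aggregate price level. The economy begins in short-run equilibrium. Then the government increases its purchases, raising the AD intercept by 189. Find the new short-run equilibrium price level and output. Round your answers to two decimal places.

P = 264.59, Y = 2940.53

This is a positive demand shock: AD shifts right.
New AD: Y = 5851 − 11P.
SRAS can be written Y = 1353 + 6P.
Set AD = SRAS: 5851 − 11P = 1353 + 6P, so 4498 = 17P and P = 264.59.
Substituting into AD, Y = 2940.53.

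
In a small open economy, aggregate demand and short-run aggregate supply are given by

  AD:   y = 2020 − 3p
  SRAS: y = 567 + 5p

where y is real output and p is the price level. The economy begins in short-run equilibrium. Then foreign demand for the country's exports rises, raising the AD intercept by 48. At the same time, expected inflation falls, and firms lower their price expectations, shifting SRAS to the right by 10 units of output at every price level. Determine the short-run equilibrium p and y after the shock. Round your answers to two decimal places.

p = 186.38, y = 1508.88

After both shocks: AD is y = 2068 − 3p and SRAS is y = 577 + 5p.
Setting them equal: 1491 = 8p, so p = 186.38.
Substituting into AD, y = 1508.88.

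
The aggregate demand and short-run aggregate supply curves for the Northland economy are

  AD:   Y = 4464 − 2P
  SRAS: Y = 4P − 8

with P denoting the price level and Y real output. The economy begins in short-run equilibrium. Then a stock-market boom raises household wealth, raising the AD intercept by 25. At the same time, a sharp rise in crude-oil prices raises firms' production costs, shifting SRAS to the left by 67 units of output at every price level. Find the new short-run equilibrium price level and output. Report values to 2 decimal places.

After both shocks: AD is Y = 4489 − 2P and SRAS is Y = 4P − 75.
Setting them equal: 4564 = 6P, so P = 760.67.
Substituting into AD, Y = 2967.67.

P = 760.67, Y = 2967.67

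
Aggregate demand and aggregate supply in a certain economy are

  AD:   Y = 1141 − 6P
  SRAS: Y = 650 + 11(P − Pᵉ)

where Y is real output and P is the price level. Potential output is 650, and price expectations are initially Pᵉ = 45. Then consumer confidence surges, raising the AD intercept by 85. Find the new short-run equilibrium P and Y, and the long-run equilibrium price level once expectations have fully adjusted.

AD shifts right: new AD is Y = 1226 − 6P. With Pᵉ = 45, SRAS is Y = 155 + 11P.
Short run: 1226 − 6P = 155 + 11P gives 1071 = 17P, so P = 63 and Y = 1226 − 6·63 = 848.
Y = 848 is above potential 650; expectations adjust and SRAS shifts left until Y = 650.
Long run: on the new AD curve, 650 = 1226 − 6P gives P = 96.

Short run: P = 63, Y = 848. Long run: P = 96.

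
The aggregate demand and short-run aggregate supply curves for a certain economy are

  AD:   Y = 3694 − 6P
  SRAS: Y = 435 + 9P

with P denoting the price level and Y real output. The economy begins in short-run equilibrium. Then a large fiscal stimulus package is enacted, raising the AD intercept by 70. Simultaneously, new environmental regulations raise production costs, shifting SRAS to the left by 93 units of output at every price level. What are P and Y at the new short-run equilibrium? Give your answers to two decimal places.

After both shocks: AD is Y = 3764 − 6P and SRAS is Y = 342 + 9P.
Setting them equal: 3422 = 15P, so P = 228.13.
Substituting into AD, Y = 2395.20.

P = 228.13, Y = 2395.20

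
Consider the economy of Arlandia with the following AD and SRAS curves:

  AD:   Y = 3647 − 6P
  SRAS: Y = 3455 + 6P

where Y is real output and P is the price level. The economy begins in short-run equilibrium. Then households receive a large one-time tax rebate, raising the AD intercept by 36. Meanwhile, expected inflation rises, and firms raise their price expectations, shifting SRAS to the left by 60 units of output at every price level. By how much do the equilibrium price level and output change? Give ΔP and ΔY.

ΔP = +8, ΔY = -12

After both shocks: AD is Y = 3683 − 6P and SRAS is Y = 3395 + 6P.
Setting them equal: 288 = 12P, so P = 24.
Y = 3683 − 6·24 = 3539.
Initially P = 16, Y = 3551, so ΔP = +8 and ΔY = -12.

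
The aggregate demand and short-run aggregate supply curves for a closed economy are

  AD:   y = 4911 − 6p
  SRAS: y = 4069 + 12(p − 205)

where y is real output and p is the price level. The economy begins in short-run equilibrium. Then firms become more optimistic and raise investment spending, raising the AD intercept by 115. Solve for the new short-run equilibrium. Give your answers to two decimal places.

p = 189.83, y = 3887.00

This is a positive demand shock: AD shifts right.
New AD: y = 5026 − 6p.
SRAS can be written y = 1609 + 12p.
Set AD = SRAS: 5026 − 6p = 1609 + 12p, so 3417 = 18p and p = 189.83.
Substituting into AD, y = 3887.00.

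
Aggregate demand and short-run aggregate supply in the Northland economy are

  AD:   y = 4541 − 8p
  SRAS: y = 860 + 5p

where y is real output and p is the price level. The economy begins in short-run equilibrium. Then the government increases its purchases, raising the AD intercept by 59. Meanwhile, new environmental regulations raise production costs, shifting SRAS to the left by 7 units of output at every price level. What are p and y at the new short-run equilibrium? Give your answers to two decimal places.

p = 288.23, y = 2294.15

After both shocks: AD is y = 4600 − 8p and SRAS is y = 853 + 5p.
Setting them equal: 3747 = 13p, so p = 288.23.
Substituting into AD, y = 2294.15.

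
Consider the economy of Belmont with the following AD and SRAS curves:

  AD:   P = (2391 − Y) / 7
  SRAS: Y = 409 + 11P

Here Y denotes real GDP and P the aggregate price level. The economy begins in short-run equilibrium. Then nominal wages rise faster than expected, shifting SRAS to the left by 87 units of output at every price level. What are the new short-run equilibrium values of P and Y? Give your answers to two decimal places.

P = 114.94, Y = 1586.39

This is a negative supply shock: SRAS shifts left.
New SRAS: Y = 322 + 11P.
Set AD = SRAS: 2391 − 7P = 322 + 11P, so 2069 = 18P and P = 114.94.
Substituting into AD, Y = 1586.39.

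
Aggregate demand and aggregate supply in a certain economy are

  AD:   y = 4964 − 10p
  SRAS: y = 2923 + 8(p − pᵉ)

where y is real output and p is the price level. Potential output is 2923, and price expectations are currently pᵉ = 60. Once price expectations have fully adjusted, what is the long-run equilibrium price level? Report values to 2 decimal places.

Long-run p = 204.10

Short run: with pᵉ = 60, SRAS is y = 2443 + 8p. Setting AD = SRAS gives 2521 = 18p, so p = 140.06 and y = 4964 − 10p = 3563.44.
Output 3563.44 is above potential 2923, so over time expected prices rise and SRAS shifts left until y returns to 2923.
Long run: y = 2923 on the AD curve gives 2923 = 4964 − 10p, so p = 204.10.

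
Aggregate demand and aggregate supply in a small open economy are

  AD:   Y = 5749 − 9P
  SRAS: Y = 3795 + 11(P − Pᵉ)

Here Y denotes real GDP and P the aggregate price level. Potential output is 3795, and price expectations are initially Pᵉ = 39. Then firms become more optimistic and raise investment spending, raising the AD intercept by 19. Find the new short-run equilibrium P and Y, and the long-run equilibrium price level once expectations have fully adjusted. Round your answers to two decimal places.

Short run: P = 120.10, Y = 4687.10. Long run: P = 219.22.

AD shifts right: new AD is Y = 5768 − 9P. With Pᵉ = 39, SRAS is Y = 3366 + 11P.
Short run: 5768 − 9P = 3366 + 11P gives 2402 = 20P, so P = 120.10 and Y = 5768 − 9P = 4687.10.
Y = 4687.10 is above potential 3795; expectations adjust and SRAS shifts left until Y = 3795.
Long run: on the new AD curve, 3795 = 5768 − 9P gives P = 219.22.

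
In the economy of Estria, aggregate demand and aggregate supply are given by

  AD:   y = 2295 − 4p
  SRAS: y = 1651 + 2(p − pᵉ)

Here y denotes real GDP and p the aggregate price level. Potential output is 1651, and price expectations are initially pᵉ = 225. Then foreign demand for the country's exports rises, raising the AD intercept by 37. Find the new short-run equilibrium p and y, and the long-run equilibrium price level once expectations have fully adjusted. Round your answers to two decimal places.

AD shifts right: new AD is y = 2332 − 4p. With pᵉ = 225, SRAS is y = 1201 + 2p.
Short run: 2332 − 4p = 1201 + 2p gives 1131 = 6p, so p = 188.50 and y = 2332 − 4p = 1578.00.
y = 1578.00 is below potential 1651; expectations adjust and SRAS shifts right until y = 1651.
Long run: on the new AD curve, 1651 = 2332 − 4p gives p = 170.25.

Short run: p = 188.50, y = 1578.00. Long run: p = 170.25.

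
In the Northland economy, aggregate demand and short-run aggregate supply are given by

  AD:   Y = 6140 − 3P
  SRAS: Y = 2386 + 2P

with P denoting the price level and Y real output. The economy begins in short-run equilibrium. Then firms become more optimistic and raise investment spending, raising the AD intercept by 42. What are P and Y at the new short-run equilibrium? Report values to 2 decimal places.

This is a positive demand shock: AD shifts right.
New AD: Y = 6182 − 3P.
Set AD = SRAS: 6182 − 3P = 2386 + 2P, so 3796 = 5P and P = 759.20.
Substituting into AD, Y = 3904.40.

P = 759.20, Y = 3904.40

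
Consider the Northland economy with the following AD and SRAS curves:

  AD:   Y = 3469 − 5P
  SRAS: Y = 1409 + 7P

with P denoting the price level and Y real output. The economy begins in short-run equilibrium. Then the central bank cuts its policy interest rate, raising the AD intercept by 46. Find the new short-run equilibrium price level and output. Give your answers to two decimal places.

This is a positive demand shock: AD shifts right.
New AD: Y = 3515 − 5P.
Set AD = SRAS: 3515 − 5P = 1409 + 7P, so 2106 = 12P and P = 175.50.
Substituting into AD, Y = 2637.50.

P = 175.50, Y = 2637.50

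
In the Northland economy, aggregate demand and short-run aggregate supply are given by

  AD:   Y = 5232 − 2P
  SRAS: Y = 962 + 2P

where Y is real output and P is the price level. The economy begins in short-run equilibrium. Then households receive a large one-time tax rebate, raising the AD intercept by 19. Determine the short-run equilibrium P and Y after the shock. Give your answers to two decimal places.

P = 1072.25, Y = 3106.50

This is a positive demand shock: AD shifts right.
New AD: Y = 5251 − 2P.
Set AD = SRAS: 5251 − 2P = 962 + 2P, so 4289 = 4P and P = 1072.25.
Substituting into AD, Y = 3106.50.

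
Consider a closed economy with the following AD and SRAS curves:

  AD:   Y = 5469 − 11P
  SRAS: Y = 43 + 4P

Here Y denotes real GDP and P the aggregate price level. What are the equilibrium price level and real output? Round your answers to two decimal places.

Set AD = SRAS: 5469 − 11P = 43 + 4P, so 5426 = 15P and P = 361.73.
Substituting into AD, Y = 5469 − 11P = 1489.93.

P = 361.73, Y = 1489.93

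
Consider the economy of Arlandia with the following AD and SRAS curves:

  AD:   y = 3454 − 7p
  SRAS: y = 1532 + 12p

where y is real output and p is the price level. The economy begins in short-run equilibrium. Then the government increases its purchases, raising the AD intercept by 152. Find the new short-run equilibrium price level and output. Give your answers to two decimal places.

This is a positive demand shock: AD shifts right.
New AD: y = 3606 − 7p.
Set AD = SRAS: 3606 − 7p = 1532 + 12p, so 2074 = 19p and p = 109.16.
Substituting into AD, y = 2841.89.

p = 109.16, y = 2841.89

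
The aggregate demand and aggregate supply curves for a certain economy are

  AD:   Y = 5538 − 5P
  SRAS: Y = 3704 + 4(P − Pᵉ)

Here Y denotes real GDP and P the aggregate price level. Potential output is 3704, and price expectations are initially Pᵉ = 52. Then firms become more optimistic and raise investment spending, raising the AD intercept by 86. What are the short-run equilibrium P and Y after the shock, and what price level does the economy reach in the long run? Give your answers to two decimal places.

AD shifts right: new AD is Y = 5624 − 5P. With Pᵉ = 52, SRAS is Y = 3496 + 4P.
Short run: 5624 − 5P = 3496 + 4P gives 2128 = 9P, so P = 236.44 and Y = 5624 − 5P = 4441.78.
Y = 4441.78 is above potential 3704; expectations adjust and SRAS shifts left until Y = 3704.
Long run: on the new AD curve, 3704 = 5624 − 5P gives P = 384.00.

Short run: P = 236.44, Y = 4441.78. Long run: P = 384.00.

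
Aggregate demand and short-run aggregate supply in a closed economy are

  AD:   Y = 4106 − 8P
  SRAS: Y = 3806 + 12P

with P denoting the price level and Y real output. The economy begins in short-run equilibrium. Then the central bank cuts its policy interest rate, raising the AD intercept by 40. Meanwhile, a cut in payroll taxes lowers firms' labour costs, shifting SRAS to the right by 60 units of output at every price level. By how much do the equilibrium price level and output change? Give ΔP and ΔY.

After both shocks: AD is Y = 4146 − 8P and SRAS is Y = 3866 + 12P.
Setting them equal: 280 = 20P, so P = 14.
Y = 4146 − 8·14 = 4034.
Initially P = 15, Y = 3986, so ΔP = -1 and ΔY = +48.

ΔP = -1, ΔY = +48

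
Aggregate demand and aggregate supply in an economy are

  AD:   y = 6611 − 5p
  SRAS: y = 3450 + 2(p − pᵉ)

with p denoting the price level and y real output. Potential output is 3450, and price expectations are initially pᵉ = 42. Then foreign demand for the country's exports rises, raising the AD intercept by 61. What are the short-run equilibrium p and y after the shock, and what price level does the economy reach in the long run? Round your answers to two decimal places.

AD shifts right: new AD is y = 6672 − 5p. With pᵉ = 42, SRAS is y = 3366 + 2p.
Short run: 6672 − 5p = 3366 + 2p gives 3306 = 7p, so p = 472.29 and y = 6672 − 5p = 4310.57.
y = 4310.57 is above potential 3450; expectations adjust and SRAS shifts left until y = 3450.
Long run: on the new AD curve, 3450 = 6672 − 5p gives p = 644.40.

Short run: p = 472.29, y = 4310.57. Long run: p = 644.40.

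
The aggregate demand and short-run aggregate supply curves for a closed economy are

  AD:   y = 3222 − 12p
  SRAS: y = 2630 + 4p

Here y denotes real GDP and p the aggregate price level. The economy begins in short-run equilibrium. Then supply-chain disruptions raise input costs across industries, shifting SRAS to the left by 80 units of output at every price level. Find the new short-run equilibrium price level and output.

This is a negative supply shock: SRAS shifts left.
New SRAS: y = 2550 + 4p.
Set AD = SRAS: 3222 − 12p = 2550 + 4p, so 672 = 16p and p = 42.
y = 3222 − 12·42 = 2718.

p = 42, y = 2718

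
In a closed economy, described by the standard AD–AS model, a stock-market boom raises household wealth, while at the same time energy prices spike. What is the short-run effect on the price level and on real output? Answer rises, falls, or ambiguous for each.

The first event is a positive demand shock: AD shifts right, which by itself pushes P up and Y up.
The second is an adverse supply shock: SRAS shifts left, which by itself pushes P up and Y down.
Both shocks push P up, so P rises. The two shocks push Y in opposite directions, so the effect on Y is ambiguous.

Price level: rises; output: ambiguous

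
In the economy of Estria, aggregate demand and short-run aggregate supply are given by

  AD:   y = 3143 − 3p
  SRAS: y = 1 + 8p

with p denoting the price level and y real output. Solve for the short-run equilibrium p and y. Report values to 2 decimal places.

Set AD = SRAS: 3143 − 3p = 1 + 8p, so 3142 = 11p and p = 285.64.
Substituting into AD, y = 3143 − 3p = 2286.09.

p = 285.64, y = 2286.09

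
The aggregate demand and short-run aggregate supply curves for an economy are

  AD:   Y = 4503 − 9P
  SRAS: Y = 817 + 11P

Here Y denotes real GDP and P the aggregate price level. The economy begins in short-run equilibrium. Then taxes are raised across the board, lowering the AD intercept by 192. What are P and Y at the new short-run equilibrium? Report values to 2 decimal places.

P = 174.70, Y = 2738.70

This is a negative demand shock: AD shifts left.
New AD: Y = 4311 − 9P.
Set AD = SRAS: 4311 − 9P = 817 + 11P, so 3494 = 20P and P = 174.70.
Substituting into AD, Y = 2738.70.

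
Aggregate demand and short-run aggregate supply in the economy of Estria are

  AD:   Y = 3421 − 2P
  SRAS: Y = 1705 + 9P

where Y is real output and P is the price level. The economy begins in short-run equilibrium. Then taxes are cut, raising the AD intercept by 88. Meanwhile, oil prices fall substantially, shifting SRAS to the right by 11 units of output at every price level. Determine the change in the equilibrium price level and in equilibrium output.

After both shocks: AD is Y = 3509 − 2P and SRAS is Y = 1716 + 9P.
Setting them equal: 1793 = 11P, so P = 163.
Y = 3509 − 2·163 = 3183.
Initially P = 156, Y = 3109, so ΔP = +7 and ΔY = +74.

ΔP = +7, ΔY = +74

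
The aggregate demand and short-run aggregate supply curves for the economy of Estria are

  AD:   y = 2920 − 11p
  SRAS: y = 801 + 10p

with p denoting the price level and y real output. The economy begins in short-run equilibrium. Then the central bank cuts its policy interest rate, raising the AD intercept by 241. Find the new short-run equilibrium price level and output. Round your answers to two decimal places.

This is a positive demand shock: AD shifts right.
New AD: y = 3161 − 11p.
Set AD = SRAS: 3161 − 11p = 801 + 10p, so 2360 = 21p and p = 112.38.
Substituting into AD, y = 1924.81.

p = 112.38, y = 1924.81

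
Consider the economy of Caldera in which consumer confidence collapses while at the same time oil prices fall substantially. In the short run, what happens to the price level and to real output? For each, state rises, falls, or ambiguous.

Price level: falls; output: ambiguous

The first event is a negative demand shock: AD shifts left, which by itself pushes P down and Y down.
The second is a favourable supply shock: SRAS shifts right, which by itself pushes P down and Y up.
Both shocks push P down, so P falls. The two shocks push Y in opposite directions, so the effect on Y is ambiguous.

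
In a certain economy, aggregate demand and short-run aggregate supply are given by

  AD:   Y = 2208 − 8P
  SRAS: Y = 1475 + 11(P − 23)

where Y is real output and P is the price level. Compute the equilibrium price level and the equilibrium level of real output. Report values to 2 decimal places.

Write SRAS as Y = 1475 + 11P − 253 = 1222 + 11P.
Set AD = SRAS: 2208 − 8P = 1222 + 11P, so 986 = 19P and P = 51.89.
Substituting into AD, Y = 2208 − 8P = 1792.84.

P = 51.89, Y = 1792.84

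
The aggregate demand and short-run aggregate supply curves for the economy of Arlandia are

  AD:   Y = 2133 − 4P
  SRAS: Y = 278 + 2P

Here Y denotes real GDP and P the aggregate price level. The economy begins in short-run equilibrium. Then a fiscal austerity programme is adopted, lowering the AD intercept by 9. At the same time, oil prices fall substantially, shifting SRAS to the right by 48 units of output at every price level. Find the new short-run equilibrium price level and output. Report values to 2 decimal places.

P = 299.67, Y = 925.33

After both shocks: AD is Y = 2124 − 4P and SRAS is Y = 326 + 2P.
Setting them equal: 1798 = 6P, so P = 299.67.
Substituting into AD, Y = 925.33.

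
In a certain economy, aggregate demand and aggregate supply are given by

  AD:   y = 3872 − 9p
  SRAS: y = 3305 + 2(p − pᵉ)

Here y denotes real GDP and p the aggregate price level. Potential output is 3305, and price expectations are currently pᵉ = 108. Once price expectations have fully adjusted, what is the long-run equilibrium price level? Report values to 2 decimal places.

Long-run p = 63.00

Short run: with pᵉ = 108, SRAS is y = 3089 + 2p. Setting AD = SRAS gives 783 = 11p, so p = 71.18 and y = 3872 − 9p = 3231.36.
Output 3231.36 is below potential 3305, so over time expected prices fall and SRAS shifts right until y returns to 3305.
Long run: y = 3305 on the AD curve gives 3305 = 3872 − 9p, so p = 63.00.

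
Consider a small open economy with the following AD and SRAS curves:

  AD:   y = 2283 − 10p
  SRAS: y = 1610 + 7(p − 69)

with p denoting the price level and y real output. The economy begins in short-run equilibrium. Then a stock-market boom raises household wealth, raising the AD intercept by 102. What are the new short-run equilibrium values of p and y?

This is a positive demand shock: AD shifts right.
New AD: y = 2385 − 10p.
SRAS can be written y = 1127 + 7p.
Set AD = SRAS: 2385 − 10p = 1127 + 7p, so 1258 = 17p and p = 74.
y = 2385 − 10·74 = 1645.

p = 74, y = 1645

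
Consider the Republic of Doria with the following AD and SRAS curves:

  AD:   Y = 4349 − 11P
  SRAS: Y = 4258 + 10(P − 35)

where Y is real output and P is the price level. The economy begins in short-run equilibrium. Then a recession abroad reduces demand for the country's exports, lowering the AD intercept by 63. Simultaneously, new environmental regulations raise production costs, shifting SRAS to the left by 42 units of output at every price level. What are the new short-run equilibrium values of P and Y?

After both shocks: AD is Y = 4286 − 11P and SRAS is Y = 3866 + 10P.
Setting them equal: 420 = 21P, so P = 20.
Y = 4286 − 11·20 = 4066.

P = 20, Y = 4066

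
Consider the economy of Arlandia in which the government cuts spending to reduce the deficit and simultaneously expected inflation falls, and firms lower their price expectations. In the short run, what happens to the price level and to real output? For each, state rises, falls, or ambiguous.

The first event is a negative demand shock: AD shifts left, which by itself pushes P down and Y down.
The second is a favourable supply shock: SRAS shifts right, which by itself pushes P down and Y up.
Both shocks push P down, so P falls. The two shocks push Y in opposite directions, so the effect on Y is ambiguous.

Price level: falls; output: ambiguous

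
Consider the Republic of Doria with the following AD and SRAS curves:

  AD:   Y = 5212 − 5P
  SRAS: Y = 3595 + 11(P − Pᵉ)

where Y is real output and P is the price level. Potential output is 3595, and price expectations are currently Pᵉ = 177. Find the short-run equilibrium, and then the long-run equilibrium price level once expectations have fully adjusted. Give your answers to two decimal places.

Short run: P = 222.75, Y = 4098.25. Long run: P = 323.40.

Short run: with Pᵉ = 177, SRAS is Y = 1648 + 11P. Setting AD = SRAS gives 3564 = 16P, so P = 222.75 and Y = 5212 − 5P = 4098.25.
Output 4098.25 is above potential 3595, so over time expected prices rise and SRAS shifts left until Y returns to 3595.
Long run: Y = 3595 on the AD curve gives 3595 = 5212 − 5P, so P = 323.40.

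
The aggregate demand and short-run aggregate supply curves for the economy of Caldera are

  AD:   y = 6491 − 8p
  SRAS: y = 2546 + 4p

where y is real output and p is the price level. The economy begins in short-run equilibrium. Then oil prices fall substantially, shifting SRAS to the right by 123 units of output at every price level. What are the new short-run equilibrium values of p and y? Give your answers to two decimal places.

This is a positive supply shock: SRAS shifts right.
New SRAS: y = 2669 + 4p.
Set AD = SRAS: 6491 − 8p = 2669 + 4p, so 3822 = 12p and p = 318.50.
Substituting into AD, y = 3943.00.

p = 318.50, y = 3943.00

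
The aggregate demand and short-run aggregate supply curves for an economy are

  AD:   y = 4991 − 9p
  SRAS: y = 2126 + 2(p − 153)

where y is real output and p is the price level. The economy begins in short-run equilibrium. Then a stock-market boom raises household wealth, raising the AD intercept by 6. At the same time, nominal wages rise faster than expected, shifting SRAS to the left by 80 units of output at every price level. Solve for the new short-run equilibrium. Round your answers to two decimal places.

p = 296.09, y = 2332.18

After both shocks: AD is y = 4997 − 9p and SRAS is y = 1740 + 2p.
Setting them equal: 3257 = 11p, so p = 296.09.
Substituting into AD, y = 2332.18.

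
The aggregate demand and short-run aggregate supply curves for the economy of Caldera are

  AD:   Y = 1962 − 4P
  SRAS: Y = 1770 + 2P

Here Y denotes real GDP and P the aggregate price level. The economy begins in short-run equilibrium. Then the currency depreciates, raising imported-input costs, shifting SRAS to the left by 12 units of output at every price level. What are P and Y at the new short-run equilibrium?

This is a negative supply shock: SRAS shifts left.
New SRAS: Y = 1758 + 2P.
Set AD = SRAS: 1962 − 4P = 1758 + 2P, so 204 = 6P and P = 34.
Y = 1962 − 4·34 = 1826.

P = 34, Y = 1826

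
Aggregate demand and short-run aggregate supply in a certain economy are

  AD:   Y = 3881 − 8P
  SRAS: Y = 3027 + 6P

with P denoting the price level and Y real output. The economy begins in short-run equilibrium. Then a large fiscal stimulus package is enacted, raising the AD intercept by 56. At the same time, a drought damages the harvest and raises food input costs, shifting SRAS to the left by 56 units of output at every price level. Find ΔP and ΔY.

After both shocks: AD is Y = 3937 − 8P and SRAS is Y = 2971 + 6P.
Setting them equal: 966 = 14P, so P = 69.
Y = 3937 − 8·69 = 3385.
Initially P = 61, Y = 3393, so ΔP = +8 and ΔY = -8.

ΔP = +8, ΔY = -8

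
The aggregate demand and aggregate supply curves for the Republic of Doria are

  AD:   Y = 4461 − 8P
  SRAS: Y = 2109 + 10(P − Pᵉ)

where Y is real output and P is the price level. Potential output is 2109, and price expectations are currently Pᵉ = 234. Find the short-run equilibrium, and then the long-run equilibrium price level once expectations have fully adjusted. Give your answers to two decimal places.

Short run: P = 260.67, Y = 2375.67. Long run: P = 294.00.

Short run: with Pᵉ = 234, SRAS is Y = 10P − 231. Setting AD = SRAS gives 4692 = 18P, so P = 260.67 and Y = 4461 − 8P = 2375.67.
Output 2375.67 is above potential 2109, so over time expected prices rise and SRAS shifts left until Y returns to 2109.
Long run: Y = 2109 on the AD curve gives 2109 = 4461 − 8P, so P = 294.00.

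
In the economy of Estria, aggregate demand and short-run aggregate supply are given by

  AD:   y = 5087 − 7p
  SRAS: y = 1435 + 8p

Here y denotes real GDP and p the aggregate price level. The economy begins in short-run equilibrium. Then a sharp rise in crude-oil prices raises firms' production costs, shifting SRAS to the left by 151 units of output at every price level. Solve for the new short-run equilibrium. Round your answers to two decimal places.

This is a negative supply shock: SRAS shifts left.
New SRAS: y = 1284 + 8p.
Set AD = SRAS: 5087 − 7p = 1284 + 8p, so 3803 = 15p and p = 253.53.
Substituting into AD, y = 3312.27.

p = 253.53, y = 3312.27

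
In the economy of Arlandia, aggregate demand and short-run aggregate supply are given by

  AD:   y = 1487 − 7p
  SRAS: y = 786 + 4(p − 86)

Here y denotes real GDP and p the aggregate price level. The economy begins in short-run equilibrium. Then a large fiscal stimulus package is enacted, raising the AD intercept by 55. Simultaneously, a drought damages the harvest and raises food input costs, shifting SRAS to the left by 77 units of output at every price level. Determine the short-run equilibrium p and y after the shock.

p = 107, y = 793

After both shocks: AD is y = 1542 − 7p and SRAS is y = 365 + 4p.
Setting them equal: 1177 = 11p, so p = 107.
y = 1542 − 7·107 = 793.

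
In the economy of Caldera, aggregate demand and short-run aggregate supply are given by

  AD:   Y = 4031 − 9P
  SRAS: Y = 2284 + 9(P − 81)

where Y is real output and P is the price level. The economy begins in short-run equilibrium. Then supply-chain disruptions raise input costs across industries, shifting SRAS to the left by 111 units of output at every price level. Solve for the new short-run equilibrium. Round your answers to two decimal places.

This is a negative supply shock: SRAS shifts left.
New SRAS: Y = 1444 + 9P.
Set AD = SRAS: 4031 − 9P = 1444 + 9P, so 2587 = 18P and P = 143.72.
Substituting into AD, Y = 2737.50.

P = 143.72, Y = 2737.50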